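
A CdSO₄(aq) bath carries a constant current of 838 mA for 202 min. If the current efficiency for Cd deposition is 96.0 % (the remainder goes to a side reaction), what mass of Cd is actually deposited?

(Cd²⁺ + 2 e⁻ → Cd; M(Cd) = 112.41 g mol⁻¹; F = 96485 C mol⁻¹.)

Q = I·t = 0.8380 × 12120 = 10160 C.
n(e⁻) = 10160/96485 = 0.1053 mol; theoretically n(Cd) = 0.1053/2 = 0.05263 mol, m_theo = 5.916 g.
At 96.0 % efficiency, m_actual = 0.960 × 5.916 = 5.68 g.

5.68 g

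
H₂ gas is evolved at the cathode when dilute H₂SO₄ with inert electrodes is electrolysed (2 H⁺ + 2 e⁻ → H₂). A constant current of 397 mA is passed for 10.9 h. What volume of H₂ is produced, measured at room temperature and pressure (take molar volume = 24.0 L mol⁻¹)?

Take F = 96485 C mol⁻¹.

1.94 L

Q = I·t = 0.3970 A × 39240 s = 15580 C.
n(e⁻) = Q/F = 15580 / 96485 = 0.1615 mol.
2 electrons are transferred per H₂ molecule, so n(H₂) = 0.1615 / 2 = 0.08073 mol.
V = n × V_m = 0.08073 × 24.0 = 1.94 L.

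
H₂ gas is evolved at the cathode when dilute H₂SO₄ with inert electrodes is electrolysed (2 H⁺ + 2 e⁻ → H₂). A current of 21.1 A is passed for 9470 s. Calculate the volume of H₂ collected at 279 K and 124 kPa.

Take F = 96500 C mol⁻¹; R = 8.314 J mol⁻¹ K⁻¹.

19.4 L

Q = I·t = 21.10 A × 9470.0 s = 199800 C.
n(e⁻) = Q/F = 199800 / 96500 = 2.071 mol.
2 electrons are transferred per H₂ molecule, so n(H₂) = 2.071 / 2 = 1.035 mol.
V = nRT/P = (1.035 × 8.314 × 279) / (124 × 10³ Pa) = 0.0194 m³ = 19.4 L.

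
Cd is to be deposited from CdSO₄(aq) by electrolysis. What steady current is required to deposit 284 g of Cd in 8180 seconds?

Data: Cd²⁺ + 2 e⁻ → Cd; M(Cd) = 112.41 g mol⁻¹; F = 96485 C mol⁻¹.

n(Cd) = 284 / 112.41 = 2.526 mol.
n(e⁻) = 2 × 2.526 = 5.053 mol.
Q = n(e⁻)·F = 5.053 × 96485 = 487500 C.
I = Q/t = 487500 / 8180.0 s = 59.6 A.

59.6 A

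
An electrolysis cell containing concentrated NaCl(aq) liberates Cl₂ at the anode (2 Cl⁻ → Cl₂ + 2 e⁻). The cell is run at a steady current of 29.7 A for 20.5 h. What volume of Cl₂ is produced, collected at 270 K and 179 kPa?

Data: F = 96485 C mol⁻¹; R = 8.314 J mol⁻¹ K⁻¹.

142 L

Q = I·t = 29.70 A × 73800 s = 2192000 C.
n(e⁻) = Q/F = 2192000 / 96485 = 22.72 mol.
2 electrons are transferred per Cl₂ molecule, so n(Cl₂) = 22.72 / 2 = 11.36 mol.
V = nRT/P = (11.36 × 8.314 × 270) / (179 × 10³ Pa) = 0.142 m³ = 142 L.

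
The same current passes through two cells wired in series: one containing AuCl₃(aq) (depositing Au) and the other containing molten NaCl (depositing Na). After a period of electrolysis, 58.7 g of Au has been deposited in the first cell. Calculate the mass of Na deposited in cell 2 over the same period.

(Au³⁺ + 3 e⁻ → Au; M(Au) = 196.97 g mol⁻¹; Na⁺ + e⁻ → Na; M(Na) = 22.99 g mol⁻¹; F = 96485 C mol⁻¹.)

20.6 g

n(Au) = 58.7 / 196.97 = 0.2980 mol.
Since Au³⁺ + 3 e⁻ → Au, n(e⁻) passed = 3 × 0.2980 = 0.8940 mol.
Cells in series carry the same charge, so the same 0.8940 mol of electrons passes through cell 2.
Na⁺ + e⁻ → Na, so n(Na) = 0.8940 / 1 = 0.8940 mol.
m(Na) = 0.8940 × 22.99 = 20.6 g.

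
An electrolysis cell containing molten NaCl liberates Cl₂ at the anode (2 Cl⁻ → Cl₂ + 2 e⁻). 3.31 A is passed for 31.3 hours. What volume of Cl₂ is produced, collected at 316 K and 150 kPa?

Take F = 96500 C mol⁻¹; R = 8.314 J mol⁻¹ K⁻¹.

Q = I·t = 3.310 A × 112680 s = 373000 C.
n(e⁻) = Q/F = 373000 / 96500 = 3.865 mol.
2 electrons are transferred per Cl₂ molecule, so n(Cl₂) = 3.865 / 2 = 1.932 mol.
V = nRT/P = (1.932 × 8.314 × 316) / (150 × 10³ Pa) = 0.0338 m³ = 33.8 L.

33.8 L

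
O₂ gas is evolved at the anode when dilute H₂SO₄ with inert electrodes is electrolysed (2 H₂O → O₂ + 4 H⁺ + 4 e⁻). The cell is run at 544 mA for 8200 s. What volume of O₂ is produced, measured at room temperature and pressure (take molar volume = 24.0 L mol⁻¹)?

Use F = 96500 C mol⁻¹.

0.277 L

Q = I·t = 0.5440 A × 8200.0 s = 4461 C.
n(e⁻) = Q/F = 4461 / 96500 = 0.04623 mol.
4 electrons are transferred per O₂ molecule, so n(O₂) = 0.04623 / 4 = 0.01156 mol.
V = n × V_m = 0.01156 × 24.0 = 0.277 L.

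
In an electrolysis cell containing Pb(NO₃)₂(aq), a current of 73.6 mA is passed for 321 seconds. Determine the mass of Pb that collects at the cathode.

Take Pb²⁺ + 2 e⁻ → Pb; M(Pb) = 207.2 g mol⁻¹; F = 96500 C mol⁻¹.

Q = I·t = 0.07360 A × 321.00 s = 23.63 C.
n(e⁻) = Q/F = 23.63 / 96500 = 0.0002448 mol.
Pb²⁺ + 2 e⁻ → Pb, so n(Pb) = n(e⁻)/2 = 0.0001224 mol.
m = n·M = 0.0001224 × 207.2 = 0.0254 g.

0.0254 g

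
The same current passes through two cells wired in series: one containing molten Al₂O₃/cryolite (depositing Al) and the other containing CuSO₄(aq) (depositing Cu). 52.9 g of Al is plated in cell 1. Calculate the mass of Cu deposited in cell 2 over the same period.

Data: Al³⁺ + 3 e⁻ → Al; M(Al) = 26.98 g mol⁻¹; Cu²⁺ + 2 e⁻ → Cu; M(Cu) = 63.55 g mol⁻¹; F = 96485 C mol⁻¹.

n(Al) = 52.9 / 26.98 = 1.961 mol.
Since Al³⁺ + 3 e⁻ → Al, n(e⁻) passed = 3 × 1.961 = 5.882 mol.
Cells in series carry the same charge, so the same 5.882 mol of electrons passes through cell 2.
Cu²⁺ + 2 e⁻ → Cu, so n(Cu) = 5.882 / 2 = 2.941 mol.
m(Cu) = 2.941 × 63.55 = 187 g.

187 g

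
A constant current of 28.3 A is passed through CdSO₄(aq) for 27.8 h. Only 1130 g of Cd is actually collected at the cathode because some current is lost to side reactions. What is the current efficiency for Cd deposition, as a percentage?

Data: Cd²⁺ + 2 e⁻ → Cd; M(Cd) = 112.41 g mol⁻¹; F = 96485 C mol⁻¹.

68.5 %

Q = I·t = 28.30 × 100080 = 2832000 C; n(e⁻) = 2832000/96485 = 29.35 mol.
Theoretical n(Cd) = n(e⁻)/2 = 14.68 mol, i.e. m_theo = 14.68 × 112.41 = 1650 g.
Efficiency = m_actual / m_theo = 1130 / 1650 = 68.5 %.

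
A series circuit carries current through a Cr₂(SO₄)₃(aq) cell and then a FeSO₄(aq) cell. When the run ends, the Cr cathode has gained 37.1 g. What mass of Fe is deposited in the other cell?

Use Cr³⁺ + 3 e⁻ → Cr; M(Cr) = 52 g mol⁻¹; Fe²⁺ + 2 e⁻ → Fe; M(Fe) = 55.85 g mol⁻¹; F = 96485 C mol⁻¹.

59.8 g

n(Cr) = 37.1 / 52 = 0.7135 mol.
Since Cr³⁺ + 3 e⁻ → Cr, n(e⁻) passed = 3 × 0.7135 = 2.140 mol.
Cells in series carry the same charge, so the same 2.140 mol of electrons passes through cell 2.
Fe²⁺ + 2 e⁻ → Fe, so n(Fe) = 2.140 / 2 = 1.070 mol.
m(Fe) = 1.070 × 55.85 = 59.8 g.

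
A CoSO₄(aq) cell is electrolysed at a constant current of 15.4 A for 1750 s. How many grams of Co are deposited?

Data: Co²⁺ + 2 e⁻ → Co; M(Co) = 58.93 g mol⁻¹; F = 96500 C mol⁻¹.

8.23 g

Q = I·t = 15.40 A × 1750.0 s = 26950 C.
n(e⁻) = Q/F = 26950 / 96500 = 0.2793 mol.
Co²⁺ + 2 e⁻ → Co, so n(Co) = n(e⁻)/2 = 0.1396 mol.
m = n·M = 0.1396 × 58.93 = 8.23 g.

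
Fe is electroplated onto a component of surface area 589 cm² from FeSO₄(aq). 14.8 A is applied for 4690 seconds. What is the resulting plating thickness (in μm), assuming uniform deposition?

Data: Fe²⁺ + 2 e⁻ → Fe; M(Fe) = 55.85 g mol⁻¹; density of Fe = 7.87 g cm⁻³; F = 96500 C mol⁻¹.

43.3 μm

Q = I·t = 14.80 × 4690.0 = 69410 C; n(e⁻) = 0.7193 mol.
n(Fe) = n(e⁻)/2 = 0.3596 mol, so m = 0.3596 × 55.85 = 20.09 g.
Volume = m/ρ = 20.09 / 7.87 = 2.552 cm³.
Thickness = V/A = 2.552 / 589 = 0.00433 cm = 43.3 μm.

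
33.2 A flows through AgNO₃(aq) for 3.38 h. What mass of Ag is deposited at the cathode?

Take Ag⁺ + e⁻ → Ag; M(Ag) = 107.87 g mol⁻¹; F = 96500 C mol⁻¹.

Q = I·t = 33.20 A × 12168 s = 404000 C.
n(e⁻) = Q/F = 404000 / 96500 = 4.186 mol.
Ag⁺ + e⁻ → Ag, so n(Ag) = n(e⁻)/1 = 4.186 mol.
m = n·M = 4.186 × 107.87 = 452 g.

452 g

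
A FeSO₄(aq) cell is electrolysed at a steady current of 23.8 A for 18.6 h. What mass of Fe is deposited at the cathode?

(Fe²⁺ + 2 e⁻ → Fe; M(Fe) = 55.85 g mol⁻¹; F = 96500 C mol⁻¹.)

461 g

Q = I·t = 23.80 A × 66960 s = 1594000 C.
n(e⁻) = Q/F = 1594000 / 96500 = 16.51 mol.
Fe²⁺ + 2 e⁻ → Fe, so n(Fe) = n(e⁻)/2 = 8.257 mol.
m = n·M = 8.257 × 55.85 = 461 g.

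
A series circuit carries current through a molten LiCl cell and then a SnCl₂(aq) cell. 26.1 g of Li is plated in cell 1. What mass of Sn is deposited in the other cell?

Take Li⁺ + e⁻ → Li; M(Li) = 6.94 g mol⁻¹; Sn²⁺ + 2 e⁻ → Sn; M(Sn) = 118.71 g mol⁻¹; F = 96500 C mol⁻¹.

n(Li) = 26.1 / 6.94 = 3.761 mol.
Since Li⁺ + e⁻ → Li, n(e⁻) passed = 1 × 3.761 = 3.761 mol.
Cells in series carry the same charge, so the same 3.761 mol of electrons passes through cell 2.
Sn²⁺ + 2 e⁻ → Sn, so n(Sn) = 3.761 / 2 = 1.880 mol.
m(Sn) = 1.880 × 118.71 = 223 g.

223 g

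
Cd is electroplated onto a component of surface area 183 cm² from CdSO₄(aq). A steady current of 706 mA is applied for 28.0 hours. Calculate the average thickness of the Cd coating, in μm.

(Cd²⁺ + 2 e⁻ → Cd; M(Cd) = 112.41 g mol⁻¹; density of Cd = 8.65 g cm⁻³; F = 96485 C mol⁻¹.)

Q = I·t = 0.7060 × 100800 = 71160 C; n(e⁻) = 0.7376 mol.
n(Cd) = n(e⁻)/2 = 0.3688 mol, so m = 0.3688 × 112.41 = 41.46 g.
Volume = m/ρ = 41.46 / 8.65 = 4.793 cm³.
Thickness = V/A = 4.793 / 183 = 0.0262 cm = 262 μm.

262 μm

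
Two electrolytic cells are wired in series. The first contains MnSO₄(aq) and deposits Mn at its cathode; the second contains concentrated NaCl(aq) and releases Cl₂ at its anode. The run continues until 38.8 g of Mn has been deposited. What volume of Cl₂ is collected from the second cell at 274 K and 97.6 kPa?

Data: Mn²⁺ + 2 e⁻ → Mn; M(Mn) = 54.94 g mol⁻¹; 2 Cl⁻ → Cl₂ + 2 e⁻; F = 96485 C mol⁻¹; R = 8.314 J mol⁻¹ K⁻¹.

n(Mn) = 38.8 / 54.94 = 0.7062 mol, so n(e⁻) = 2 × 0.7062 = 1.412 mol.
The cells are in series, so the same 1.412 mol of electrons passes through the second cell.
2 Cl⁻ → Cl₂ + 2 e⁻ — 2 mol e⁻ per mol Cl₂, so n(Cl₂) = 1.412/2 = 0.7062 mol.
V = nRT/P = (0.7062 × 8.314 × 274) / (97.6 × 10³) = 0.0165 m³ = 16.5 L.

16.5 L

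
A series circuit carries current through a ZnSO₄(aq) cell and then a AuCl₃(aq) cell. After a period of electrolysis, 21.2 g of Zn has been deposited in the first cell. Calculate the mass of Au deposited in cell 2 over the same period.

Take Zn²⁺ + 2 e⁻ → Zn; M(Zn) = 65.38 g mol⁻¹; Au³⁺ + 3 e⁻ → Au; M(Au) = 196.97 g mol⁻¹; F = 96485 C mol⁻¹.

42.6 g

n(Zn) = 21.2 / 65.38 = 0.3243 mol.
Since Zn²⁺ + 2 e⁻ → Zn, n(e⁻) passed = 2 × 0.3243 = 0.6485 mol.
Cells in series carry the same charge, so the same 0.6485 mol of electrons passes through cell 2.
Au³⁺ + 3 e⁻ → Au, so n(Au) = 0.6485 / 3 = 0.2162 mol.
m(Au) = 0.2162 × 196.97 = 42.6 g.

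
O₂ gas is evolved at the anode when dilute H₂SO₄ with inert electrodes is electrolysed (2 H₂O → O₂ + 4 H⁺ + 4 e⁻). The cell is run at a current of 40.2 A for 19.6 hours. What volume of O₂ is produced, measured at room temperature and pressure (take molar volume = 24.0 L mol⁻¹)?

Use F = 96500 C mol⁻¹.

176 L

Q = I·t = 40.20 A × 70560 s = 2837000 C.
n(e⁻) = Q/F = 2837000 / 96500 = 29.39 mol.
4 electrons are transferred per O₂ molecule, so n(O₂) = 29.39 / 4 = 7.348 mol.
V = n × V_m = 7.348 × 24.0 = 176 L.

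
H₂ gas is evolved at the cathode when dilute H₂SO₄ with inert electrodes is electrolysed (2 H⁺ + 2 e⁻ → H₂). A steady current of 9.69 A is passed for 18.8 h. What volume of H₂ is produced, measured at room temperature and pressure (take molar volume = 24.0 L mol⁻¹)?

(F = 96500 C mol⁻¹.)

81.6 L

Q = I·t = 9.690 A × 67680 s = 655800 C.
n(e⁻) = Q/F = 655800 / 96500 = 6.796 mol.
2 electrons are transferred per H₂ molecule, so n(H₂) = 6.796 / 2 = 3.398 mol.
V = n × V_m = 3.398 × 24.0 = 81.6 L.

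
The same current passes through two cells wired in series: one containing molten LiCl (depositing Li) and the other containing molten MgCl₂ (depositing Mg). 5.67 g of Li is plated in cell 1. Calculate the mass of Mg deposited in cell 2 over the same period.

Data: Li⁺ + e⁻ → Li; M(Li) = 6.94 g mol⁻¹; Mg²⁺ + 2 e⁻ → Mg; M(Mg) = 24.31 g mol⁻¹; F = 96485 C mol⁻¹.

9.93 g

n(Li) = 5.67 / 6.94 = 0.8170 mol.
Since Li⁺ + e⁻ → Li, n(e⁻) passed = 1 × 0.8170 = 0.8170 mol.
Cells in series carry the same charge, so the same 0.8170 mol of electrons passes through cell 2.
Mg²⁺ + 2 e⁻ → Mg, so n(Mg) = 0.8170 / 2 = 0.4085 mol.
m(Mg) = 0.4085 × 24.31 = 9.93 g.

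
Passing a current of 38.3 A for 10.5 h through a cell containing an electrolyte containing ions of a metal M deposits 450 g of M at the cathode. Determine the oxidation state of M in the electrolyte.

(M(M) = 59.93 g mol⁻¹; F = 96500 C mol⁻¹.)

Q = I·t = 38.30 A × 37800 s = 1448000 C, so n(e⁻) = 1448000/96500 = 15.00 mol.
n(M) deposited = 450 / 59.93 = 7.509 mol.
Electrons per atom = n(e⁻)/n(M) = 15.00 / 7.509 = 2.00 ≈ 2, so the ion is M²⁺.

+2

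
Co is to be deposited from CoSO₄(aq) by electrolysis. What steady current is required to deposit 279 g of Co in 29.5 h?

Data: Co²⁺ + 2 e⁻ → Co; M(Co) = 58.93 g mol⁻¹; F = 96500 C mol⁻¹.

8.60 A

n(Co) = 279 / 58.93 = 4.734 mol.
n(e⁻) = 2 × 4.734 = 9.469 mol.
Q = n(e⁻)·F = 9.469 × 96500 = 913700 C.
I = Q/t = 913700 / 106200 s = 8.60 A.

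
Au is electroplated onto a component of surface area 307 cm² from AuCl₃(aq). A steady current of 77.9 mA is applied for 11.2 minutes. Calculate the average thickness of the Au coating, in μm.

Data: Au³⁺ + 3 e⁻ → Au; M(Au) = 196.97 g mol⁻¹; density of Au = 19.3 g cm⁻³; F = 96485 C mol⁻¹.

0.0601 μm

Q = I·t = 0.07790 × 672.00 = 52.35 C; n(e⁻) = 0.0005426 mol.
n(Au) = n(e⁻)/3 = 0.0001809 mol, so m = 0.0001809 × 196.97 = 0.03562 g.
Volume = m/ρ = 0.03562 / 19.3 = 0.001846 cm³.
Thickness = V/A = 0.001846 / 307 = 6.01 × 10⁻⁶ cm = 0.0601 μm.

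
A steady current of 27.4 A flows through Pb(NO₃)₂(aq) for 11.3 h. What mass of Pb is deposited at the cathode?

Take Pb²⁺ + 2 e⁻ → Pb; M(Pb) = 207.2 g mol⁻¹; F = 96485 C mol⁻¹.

Q = I·t = 27.40 A × 40680 s = 1115000 C.
n(e⁻) = Q/F = 1115000 / 96485 = 11.55 mol.
Pb²⁺ + 2 e⁻ → Pb, so n(Pb) = n(e⁻)/2 = 5.776 mol.
m = n·M = 5.776 × 207.2 = 1200 g.

1200 g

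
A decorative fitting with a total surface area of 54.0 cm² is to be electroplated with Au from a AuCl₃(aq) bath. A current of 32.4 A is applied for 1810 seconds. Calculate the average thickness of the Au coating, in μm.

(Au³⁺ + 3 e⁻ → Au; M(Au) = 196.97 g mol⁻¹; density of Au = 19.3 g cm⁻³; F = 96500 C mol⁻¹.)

Q = I·t = 32.40 × 1810.0 = 58640 C; n(e⁻) = 0.6077 mol.
n(Au) = n(e⁻)/3 = 0.2026 mol, so m = 0.2026 × 196.97 = 39.90 g.
Volume = m/ρ = 39.90 / 19.3 = 2.067 cm³.
Thickness = V/A = 2.067 / 54.0 = 0.0383 cm = 383 μm.

383 μm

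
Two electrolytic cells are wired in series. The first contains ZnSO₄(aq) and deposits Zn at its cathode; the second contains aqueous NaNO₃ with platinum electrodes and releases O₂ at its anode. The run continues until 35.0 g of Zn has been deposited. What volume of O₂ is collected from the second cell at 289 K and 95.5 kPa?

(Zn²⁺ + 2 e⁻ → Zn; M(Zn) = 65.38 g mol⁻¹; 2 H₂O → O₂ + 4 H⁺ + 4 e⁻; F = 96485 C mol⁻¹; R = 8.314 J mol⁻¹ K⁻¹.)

6.73 L

n(Zn) = 35.0 / 65.38 = 0.5353 mol, so n(e⁻) = 2 × 0.5353 = 1.071 mol.
The cells are in series, so the same 1.071 mol of electrons passes through the second cell.
2 H₂O → O₂ + 4 H⁺ + 4 e⁻ — 4 mol e⁻ per mol O₂, so n(O₂) = 1.071/4 = 0.2677 mol.
V = nRT/P = (0.2677 × 8.314 × 289) / (95.5 × 10³) = 0.00673 m³ = 6.73 L.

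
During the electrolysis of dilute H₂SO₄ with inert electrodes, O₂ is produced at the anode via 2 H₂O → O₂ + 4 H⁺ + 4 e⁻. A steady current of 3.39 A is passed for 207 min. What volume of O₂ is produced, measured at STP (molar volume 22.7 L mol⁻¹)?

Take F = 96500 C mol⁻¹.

2.48 L

Q = I·t = 3.390 A × 12420 s = 42100 C.
n(e⁻) = Q/F = 42100 / 96500 = 0.4363 mol.
4 electrons are transferred per O₂ molecule, so n(O₂) = 0.4363 / 4 = 0.1091 mol.
V = n × V_m = 0.1091 × 22.7 = 2.48 L.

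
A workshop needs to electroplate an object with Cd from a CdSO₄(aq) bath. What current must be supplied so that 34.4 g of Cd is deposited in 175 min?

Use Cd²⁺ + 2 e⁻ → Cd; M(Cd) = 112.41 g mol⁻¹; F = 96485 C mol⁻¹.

n(Cd) = 34.4 / 112.41 = 0.3060 mol.
n(e⁻) = 2 × 0.3060 = 0.6120 mol.
Q = n(e⁻)·F = 0.6120 × 96485 = 59050 C.
I = Q/t = 59050 / 10500 s = 5.62 A.

5.62 A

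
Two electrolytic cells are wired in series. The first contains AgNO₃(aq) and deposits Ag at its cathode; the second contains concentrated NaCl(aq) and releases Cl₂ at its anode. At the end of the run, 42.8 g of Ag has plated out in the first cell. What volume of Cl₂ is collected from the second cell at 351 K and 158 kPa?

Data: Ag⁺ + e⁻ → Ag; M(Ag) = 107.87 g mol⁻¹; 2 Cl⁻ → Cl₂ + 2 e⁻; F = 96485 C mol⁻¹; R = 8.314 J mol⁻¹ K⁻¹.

3.66 L

n(Ag) = 42.8 / 107.87 = 0.3968 mol, so n(e⁻) = 1 × 0.3968 = 0.3968 mol.
The cells are in series, so the same 0.3968 mol of electrons passes through the second cell.
2 Cl⁻ → Cl₂ + 2 e⁻ — 2 mol e⁻ per mol Cl₂, so n(Cl₂) = 0.3968/2 = 0.1984 mol.
V = nRT/P = (0.1984 × 8.314 × 351) / (158 × 10³) = 0.00366 m³ = 3.66 L.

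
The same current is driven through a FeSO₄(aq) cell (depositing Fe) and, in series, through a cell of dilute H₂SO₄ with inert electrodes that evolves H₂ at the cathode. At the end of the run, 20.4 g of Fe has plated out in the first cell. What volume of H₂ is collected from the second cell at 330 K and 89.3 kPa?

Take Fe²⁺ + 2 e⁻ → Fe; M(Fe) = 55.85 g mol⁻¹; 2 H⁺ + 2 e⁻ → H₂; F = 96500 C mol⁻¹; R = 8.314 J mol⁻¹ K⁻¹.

n(Fe) = 20.4 / 55.85 = 0.3653 mol, so n(e⁻) = 2 × 0.3653 = 0.7305 mol.
The cells are in series, so the same 0.7305 mol of electrons passes through the second cell.
2 H⁺ + 2 e⁻ → H₂ — 2 mol e⁻ per mol H₂, so n(H₂) = 0.7305/2 = 0.3653 mol.
V = nRT/P = (0.3653 × 8.314 × 330) / (89.3 × 10³) = 0.0112 m³ = 11.2 L.

11.2 L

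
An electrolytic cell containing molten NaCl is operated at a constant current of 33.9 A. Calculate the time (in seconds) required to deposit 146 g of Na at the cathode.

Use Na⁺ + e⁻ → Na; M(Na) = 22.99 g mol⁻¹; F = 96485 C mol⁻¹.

n(Na) = m/M = 146 / 22.99 = 6.351 mol.
Each Na atom requires 1 electron, so n(e⁻) = 1 × 6.351 = 6.351 mol.
Q = n(e⁻)·F = 6.351 × 96485 = 612700 C.
t = Q/I = 612700 / 33.90 A = 18070 s.

18100 s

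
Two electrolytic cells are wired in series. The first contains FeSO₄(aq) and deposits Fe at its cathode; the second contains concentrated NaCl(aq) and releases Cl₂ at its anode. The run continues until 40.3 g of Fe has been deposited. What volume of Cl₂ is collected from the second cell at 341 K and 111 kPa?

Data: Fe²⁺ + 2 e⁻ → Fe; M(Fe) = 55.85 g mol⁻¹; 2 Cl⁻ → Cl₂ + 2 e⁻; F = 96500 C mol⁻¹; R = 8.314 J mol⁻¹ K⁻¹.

18.4 L

n(Fe) = 40.3 / 55.85 = 0.7216 mol, so n(e⁻) = 2 × 0.7216 = 1.443 mol.
The cells are in series, so the same 1.443 mol of electrons passes through the second cell.
2 Cl⁻ → Cl₂ + 2 e⁻ — 2 mol e⁻ per mol Cl₂, so n(Cl₂) = 1.443/2 = 0.7216 mol.
V = nRT/P = (0.7216 × 8.314 × 341) / (111 × 10³) = 0.0184 m³ = 18.4 L.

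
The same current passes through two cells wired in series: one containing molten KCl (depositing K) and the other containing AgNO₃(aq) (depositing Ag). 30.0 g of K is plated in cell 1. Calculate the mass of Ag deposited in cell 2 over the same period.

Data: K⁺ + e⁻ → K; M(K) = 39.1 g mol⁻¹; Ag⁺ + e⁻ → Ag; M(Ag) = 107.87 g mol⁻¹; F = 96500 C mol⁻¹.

n(K) = 30.0 / 39.1 = 0.7673 mol.
Since K⁺ + e⁻ → K, n(e⁻) passed = 1 × 0.7673 = 0.7673 mol.
Cells in series carry the same charge, so the same 0.7673 mol of electrons passes through cell 2.
Ag⁺ + e⁻ → Ag, so n(Ag) = 0.7673 / 1 = 0.7673 mol.
m(Ag) = 0.7673 × 107.87 = 82.8 g.

82.8 g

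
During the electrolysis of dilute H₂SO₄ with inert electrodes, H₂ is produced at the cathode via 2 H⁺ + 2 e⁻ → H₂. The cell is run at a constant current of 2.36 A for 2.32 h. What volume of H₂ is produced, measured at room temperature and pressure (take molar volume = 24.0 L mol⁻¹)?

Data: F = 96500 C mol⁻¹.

Q = I·t = 2.360 A × 8352.0 s = 19710 C.
n(e⁻) = Q/F = 19710 / 96500 = 0.2043 mol.
2 electrons are transferred per H₂ molecule, so n(H₂) = 0.2043 / 2 = 0.1021 mol.
V = n × V_m = 0.1021 × 24.0 = 2.45 L.

2.45 L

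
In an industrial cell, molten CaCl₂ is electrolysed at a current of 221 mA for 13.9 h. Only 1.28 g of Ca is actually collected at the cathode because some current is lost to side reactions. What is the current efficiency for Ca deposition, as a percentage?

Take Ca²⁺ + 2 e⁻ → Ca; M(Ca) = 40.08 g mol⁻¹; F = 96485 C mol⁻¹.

55.7 %

Q = I·t = 0.2210 × 50040 = 11060 C; n(e⁻) = 11060/96485 = 0.1146 mol.
Theoretical n(Ca) = n(e⁻)/2 = 0.05731 mol, i.e. m_theo = 0.05731 × 40.08 = 2.297 g.
Efficiency = m_actual / m_theo = 1.28 / 2.297 = 55.7 %.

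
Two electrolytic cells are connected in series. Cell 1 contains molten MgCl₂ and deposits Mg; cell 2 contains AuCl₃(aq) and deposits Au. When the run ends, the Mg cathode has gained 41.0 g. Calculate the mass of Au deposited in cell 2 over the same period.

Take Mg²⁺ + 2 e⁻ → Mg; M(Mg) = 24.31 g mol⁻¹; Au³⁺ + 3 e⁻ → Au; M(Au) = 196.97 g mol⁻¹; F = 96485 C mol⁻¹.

n(Mg) = 41.0 / 24.31 = 1.687 mol.
Since Mg²⁺ + 2 e⁻ → Mg, n(e⁻) passed = 2 × 1.687 = 3.373 mol.
Cells in series carry the same charge, so the same 3.373 mol of electrons passes through cell 2.
Au³⁺ + 3 e⁻ → Au, so n(Au) = 3.373 / 3 = 1.124 mol.
m(Au) = 1.124 × 196.97 = 221 g.

221 g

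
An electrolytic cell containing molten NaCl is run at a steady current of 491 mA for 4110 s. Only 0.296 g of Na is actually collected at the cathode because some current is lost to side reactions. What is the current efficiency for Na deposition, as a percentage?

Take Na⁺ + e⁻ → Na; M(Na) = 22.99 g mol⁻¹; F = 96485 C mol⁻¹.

61.6 %

Q = I·t = 0.4910 × 4110.0 = 2018 C; n(e⁻) = 2018/96485 = 0.02092 mol.
Theoretical n(Na) = n(e⁻)/1 = 0.02092 mol, i.e. m_theo = 0.02092 × 22.99 = 0.4808 g.
Efficiency = m_actual / m_theo = 0.296 / 0.4808 = 61.6 %.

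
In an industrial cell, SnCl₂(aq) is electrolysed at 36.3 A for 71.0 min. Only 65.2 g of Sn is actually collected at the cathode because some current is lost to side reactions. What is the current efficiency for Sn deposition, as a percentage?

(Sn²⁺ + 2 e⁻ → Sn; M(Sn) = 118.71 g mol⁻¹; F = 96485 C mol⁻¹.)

68.5 %

Q = I·t = 36.30 × 4260.0 = 154600 C; n(e⁻) = 154600/96485 = 1.603 mol.
Theoretical n(Sn) = n(e⁻)/2 = 0.8014 mol, i.e. m_theo = 0.8014 × 118.71 = 95.13 g.
Efficiency = m_actual / m_theo = 65.2 / 95.13 = 68.5 %.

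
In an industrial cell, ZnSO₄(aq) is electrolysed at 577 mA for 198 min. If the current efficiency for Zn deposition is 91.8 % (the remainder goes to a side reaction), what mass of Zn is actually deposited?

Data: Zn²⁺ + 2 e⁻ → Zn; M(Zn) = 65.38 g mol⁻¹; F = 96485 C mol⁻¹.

Q = I·t = 0.5770 × 11880 = 6855 C.
n(e⁻) = 6855/96485 = 0.07104 mol; theoretically n(Zn) = 0.07104/2 = 0.03552 mol, m_theo = 2.322 g.
At 91.8 % efficiency, m_actual = 0.918 × 2.322 = 2.13 g.

2.13 g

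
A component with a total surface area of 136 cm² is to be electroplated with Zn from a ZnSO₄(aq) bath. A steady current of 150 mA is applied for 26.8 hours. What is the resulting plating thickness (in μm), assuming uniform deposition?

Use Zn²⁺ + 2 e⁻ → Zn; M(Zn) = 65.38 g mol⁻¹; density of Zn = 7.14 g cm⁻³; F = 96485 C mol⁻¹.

Q = I·t = 0.1500 × 96480 = 14470 C; n(e⁻) = 0.1500 mol.
n(Zn) = n(e⁻)/2 = 0.07500 mol, so m = 0.07500 × 65.38 = 4.903 g.
Volume = m/ρ = 4.903 / 7.14 = 0.6867 cm³.
Thickness = V/A = 0.6867 / 136 = 0.00505 cm = 50.5 μm.

50.5 μm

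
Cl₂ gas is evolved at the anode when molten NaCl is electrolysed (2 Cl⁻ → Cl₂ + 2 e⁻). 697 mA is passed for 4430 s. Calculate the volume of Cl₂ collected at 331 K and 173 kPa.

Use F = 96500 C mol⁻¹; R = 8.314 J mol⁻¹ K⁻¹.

0.254 L

Q = I·t = 0.6970 A × 4430.0 s = 3088 C.
n(e⁻) = Q/F = 3088 / 96500 = 0.03200 mol.
2 electrons are transferred per Cl₂ molecule, so n(Cl₂) = 0.03200 / 2 = 0.01600 mol.
V = nRT/P = (0.01600 × 8.314 × 331) / (173 × 10³ Pa) = 2.54 × 10⁻⁴ m³ = 0.254 L.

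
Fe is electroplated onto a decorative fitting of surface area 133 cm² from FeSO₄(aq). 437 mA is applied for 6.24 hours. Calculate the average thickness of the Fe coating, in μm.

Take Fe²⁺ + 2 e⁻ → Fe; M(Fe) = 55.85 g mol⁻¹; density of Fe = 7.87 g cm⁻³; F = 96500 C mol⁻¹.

Q = I·t = 0.4370 × 22464 = 9817 C; n(e⁻) = 0.1017 mol.
n(Fe) = n(e⁻)/2 = 0.05086 mol, so m = 0.05086 × 55.85 = 2.841 g.
Volume = m/ρ = 2.841 / 7.87 = 0.3610 cm³.
Thickness = V/A = 0.3610 / 133 = 0.00271 cm = 27.1 μm.

27.1 μm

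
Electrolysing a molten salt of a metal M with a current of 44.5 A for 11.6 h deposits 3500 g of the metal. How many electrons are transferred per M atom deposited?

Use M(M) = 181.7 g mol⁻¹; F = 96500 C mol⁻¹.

Q = I·t = 44.50 A × 41760 s = 1858000 C, so n(e⁻) = 1858000/96500 = 19.26 mol.
n(M) deposited = 3500 / 181.7 = 19.26 mol.
Electrons per atom = n(e⁻)/n(M) = 19.26 / 19.26 = 1.00 ≈ 1, so the ion is M⁺.

1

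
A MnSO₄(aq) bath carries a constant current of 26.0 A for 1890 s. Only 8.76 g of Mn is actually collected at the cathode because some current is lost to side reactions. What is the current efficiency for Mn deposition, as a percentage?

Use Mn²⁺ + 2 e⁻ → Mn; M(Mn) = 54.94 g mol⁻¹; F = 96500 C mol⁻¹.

Q = I·t = 26.00 × 1890.0 = 49140 C; n(e⁻) = 49140/96500 = 0.5092 mol.
Theoretical n(Mn) = n(e⁻)/2 = 0.2546 mol, i.e. m_theo = 0.2546 × 54.94 = 13.99 g.
Efficiency = m_actual / m_theo = 8.76 / 13.99 = 62.6 %.

62.6 %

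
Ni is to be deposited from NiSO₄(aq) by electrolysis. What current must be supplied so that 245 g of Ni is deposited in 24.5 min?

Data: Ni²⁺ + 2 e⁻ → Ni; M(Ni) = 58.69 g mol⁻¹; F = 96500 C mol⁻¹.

548 A

n(Ni) = 245 / 58.69 = 4.174 mol.
n(e⁻) = 2 × 4.174 = 8.349 mol.
Q = n(e⁻)·F = 8.349 × 96500 = 805700 C.
I = Q/t = 805700 / 1470.0 s = 548 A.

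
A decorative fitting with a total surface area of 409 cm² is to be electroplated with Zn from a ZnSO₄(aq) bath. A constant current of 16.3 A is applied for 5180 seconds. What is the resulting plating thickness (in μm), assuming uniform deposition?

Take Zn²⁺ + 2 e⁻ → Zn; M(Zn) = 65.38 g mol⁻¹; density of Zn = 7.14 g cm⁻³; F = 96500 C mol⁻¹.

97.9 μm

Q = I·t = 16.30 × 5180.0 = 84430 C; n(e⁻) = 0.8750 mol.
n(Zn) = n(e⁻)/2 = 0.4375 mol, so m = 0.4375 × 65.38 = 28.60 g.
Volume = m/ρ = 28.60 / 7.14 = 4.006 cm³.
Thickness = V/A = 4.006 / 409 = 0.00979 cm = 97.9 μm.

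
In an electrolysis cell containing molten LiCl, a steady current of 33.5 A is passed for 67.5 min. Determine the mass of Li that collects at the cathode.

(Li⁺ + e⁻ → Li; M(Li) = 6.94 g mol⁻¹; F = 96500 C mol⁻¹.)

Q = I·t = 33.50 A × 4050.0 s = 135700 C.
n(e⁻) = Q/F = 135700 / 96500 = 1.406 mol.
Li⁺ + e⁻ → Li, so n(Li) = n(e⁻)/1 = 1.406 mol.
m = n·M = 1.406 × 6.94 = 9.76 g.

9.76 g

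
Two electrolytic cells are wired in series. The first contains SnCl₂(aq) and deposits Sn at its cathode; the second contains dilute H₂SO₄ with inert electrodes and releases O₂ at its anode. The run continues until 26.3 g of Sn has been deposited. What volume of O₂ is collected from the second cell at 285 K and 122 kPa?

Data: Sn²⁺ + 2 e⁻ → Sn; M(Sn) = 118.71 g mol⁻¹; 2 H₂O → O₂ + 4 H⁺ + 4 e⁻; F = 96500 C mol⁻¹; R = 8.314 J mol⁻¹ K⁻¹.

2.15 L

n(Sn) = 26.3 / 118.71 = 0.2215 mol, so n(e⁻) = 2 × 0.2215 = 0.4431 mol.
The cells are in series, so the same 0.4431 mol of electrons passes through the second cell.
2 H₂O → O₂ + 4 H⁺ + 4 e⁻ — 4 mol e⁻ per mol O₂, so n(O₂) = 0.4431/4 = 0.1108 mol.
V = nRT/P = (0.1108 × 8.314 × 285) / (122 × 10³) = 0.00215 m³ = 2.15 L.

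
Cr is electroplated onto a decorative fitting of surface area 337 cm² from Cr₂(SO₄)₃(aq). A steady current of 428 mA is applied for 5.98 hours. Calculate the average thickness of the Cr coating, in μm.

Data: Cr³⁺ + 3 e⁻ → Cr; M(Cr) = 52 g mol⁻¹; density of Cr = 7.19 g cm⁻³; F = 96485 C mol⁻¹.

6.83 μm

Q = I·t = 0.4280 × 21528 = 9214 C; n(e⁻) = 0.09550 mol.
n(Cr) = n(e⁻)/3 = 0.03183 mol, so m = 0.03183 × 52 = 1.655 g.
Volume = m/ρ = 1.655 / 7.19 = 0.2302 cm³.
Thickness = V/A = 0.2302 / 337 = 6.83 × 10⁻⁴ cm = 6.83 μm.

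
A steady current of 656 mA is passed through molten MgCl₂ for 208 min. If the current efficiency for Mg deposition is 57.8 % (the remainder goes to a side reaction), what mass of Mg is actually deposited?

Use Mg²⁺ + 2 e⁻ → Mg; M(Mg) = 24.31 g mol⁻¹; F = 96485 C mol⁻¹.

Q = I·t = 0.6560 × 12480 = 8187 C.
n(e⁻) = 8187/96485 = 0.08485 mol; theoretically n(Mg) = 0.08485/2 = 0.04243 mol, m_theo = 1.031 g.
At 57.8 % efficiency, m_actual = 0.578 × 1.031 = 0.596 g.

0.596 g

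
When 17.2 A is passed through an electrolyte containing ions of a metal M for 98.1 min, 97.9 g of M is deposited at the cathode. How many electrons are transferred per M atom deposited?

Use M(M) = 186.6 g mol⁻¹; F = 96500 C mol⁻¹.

2

Q = I·t = 17.20 A × 5886.0 s = 101200 C, so n(e⁻) = 101200/96500 = 1.049 mol.
n(M) deposited = 97.9 / 186.6 = 0.5247 mol.
Electrons per atom = n(e⁻)/n(M) = 1.049 / 0.5247 = 2.00 ≈ 2, so the ion is M²⁺.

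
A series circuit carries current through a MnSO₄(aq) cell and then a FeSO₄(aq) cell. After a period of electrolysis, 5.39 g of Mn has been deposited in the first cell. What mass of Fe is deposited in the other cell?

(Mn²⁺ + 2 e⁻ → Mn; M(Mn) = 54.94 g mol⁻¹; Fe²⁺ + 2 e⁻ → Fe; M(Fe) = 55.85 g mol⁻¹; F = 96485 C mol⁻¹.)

5.48 g

n(Mn) = 5.39 / 54.94 = 0.09811 mol.
Since Mn²⁺ + 2 e⁻ → Mn, n(e⁻) passed = 2 × 0.09811 = 0.1962 mol.
Cells in series carry the same charge, so the same 0.1962 mol of electrons passes through cell 2.
Fe²⁺ + 2 e⁻ → Fe, so n(Fe) = 0.1962 / 2 = 0.09811 mol.
m(Fe) = 0.09811 × 55.85 = 5.48 g.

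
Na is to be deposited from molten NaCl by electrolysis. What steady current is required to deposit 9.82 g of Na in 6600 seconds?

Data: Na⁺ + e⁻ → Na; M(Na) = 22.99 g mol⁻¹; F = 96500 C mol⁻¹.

n(Na) = 9.82 / 22.99 = 0.4271 mol.
n(e⁻) = 1 × 0.4271 = 0.4271 mol.
Q = n(e⁻)·F = 0.4271 × 96500 = 41220 C.
I = Q/t = 41220 / 6600.0 s = 6.25 A.

6.25 A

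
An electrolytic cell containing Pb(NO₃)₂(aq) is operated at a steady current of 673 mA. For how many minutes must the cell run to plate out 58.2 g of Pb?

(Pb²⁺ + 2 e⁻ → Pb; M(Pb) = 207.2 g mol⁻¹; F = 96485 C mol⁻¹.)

n(Pb) = m/M = 58.2 / 207.2 = 0.2809 mol.
Each Pb atom requires 2 electrons, so n(e⁻) = 2 × 0.2809 = 0.5618 mol.
Q = n(e⁻)·F = 0.5618 × 96485 = 54200 C.
t = Q/I = 54200 / 0.6730 A = 80540 s = 1340 min.

1340 min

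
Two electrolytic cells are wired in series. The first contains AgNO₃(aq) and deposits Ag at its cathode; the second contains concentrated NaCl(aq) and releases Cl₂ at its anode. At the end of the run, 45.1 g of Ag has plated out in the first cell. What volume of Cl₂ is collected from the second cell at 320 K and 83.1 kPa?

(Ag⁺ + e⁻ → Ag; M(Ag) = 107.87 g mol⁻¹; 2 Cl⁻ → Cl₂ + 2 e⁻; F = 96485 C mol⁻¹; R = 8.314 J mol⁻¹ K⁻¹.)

n(Ag) = 45.1 / 107.87 = 0.4181 mol, so n(e⁻) = 1 × 0.4181 = 0.4181 mol.
The cells are in series, so the same 0.4181 mol of electrons passes through the second cell.
2 Cl⁻ → Cl₂ + 2 e⁻ — 2 mol e⁻ per mol Cl₂, so n(Cl₂) = 0.4181/2 = 0.2090 mol.
V = nRT/P = (0.2090 × 8.314 × 320) / (83.1 × 10³) = 0.00669 m³ = 6.69 L.

6.69 L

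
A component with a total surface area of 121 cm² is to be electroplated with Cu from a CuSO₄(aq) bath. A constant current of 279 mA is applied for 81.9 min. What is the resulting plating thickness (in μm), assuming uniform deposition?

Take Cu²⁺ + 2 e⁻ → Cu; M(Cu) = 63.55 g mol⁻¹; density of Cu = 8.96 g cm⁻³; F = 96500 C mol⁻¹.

Q = I·t = 0.2790 × 4914.0 = 1371 C; n(e⁻) = 0.01421 mol.
n(Cu) = n(e⁻)/2 = 0.007104 mol, so m = 0.007104 × 63.55 = 0.4514 g.
Volume = m/ρ = 0.4514 / 8.96 = 0.05038 cm³.
Thickness = V/A = 0.05038 / 121 = 4.16 × 10⁻⁴ cm = 4.16 μm.

4.16 μm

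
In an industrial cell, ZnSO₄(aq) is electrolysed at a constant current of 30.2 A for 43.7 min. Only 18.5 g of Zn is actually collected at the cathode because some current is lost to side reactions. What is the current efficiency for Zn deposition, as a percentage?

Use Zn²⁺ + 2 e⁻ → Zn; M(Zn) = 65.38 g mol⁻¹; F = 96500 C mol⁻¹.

69.0 %

Q = I·t = 30.20 × 2622.0 = 79180 C; n(e⁻) = 79180/96500 = 0.8206 mol.
Theoretical n(Zn) = n(e⁻)/2 = 0.4103 mol, i.e. m_theo = 0.4103 × 65.38 = 26.82 g.
Efficiency = m_actual / m_theo = 18.5 / 26.82 = 69.0 %.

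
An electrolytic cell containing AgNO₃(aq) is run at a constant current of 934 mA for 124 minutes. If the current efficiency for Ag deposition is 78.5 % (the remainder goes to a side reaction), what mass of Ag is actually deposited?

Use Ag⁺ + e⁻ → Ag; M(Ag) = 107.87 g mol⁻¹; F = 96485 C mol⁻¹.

Q = I·t = 0.9340 × 7440.0 = 6949 C.
n(e⁻) = 6949/96485 = 0.07202 mol; theoretically n(Ag) = 0.07202/1 = 0.07202 mol, m_theo = 7.769 g.
At 78.5 % efficiency, m_actual = 0.785 × 7.769 = 6.10 g.

6.10 g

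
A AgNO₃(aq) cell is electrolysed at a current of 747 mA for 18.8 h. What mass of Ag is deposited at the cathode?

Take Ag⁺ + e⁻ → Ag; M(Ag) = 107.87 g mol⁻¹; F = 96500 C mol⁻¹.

56.5 g

Q = I·t = 0.7470 A × 67680 s = 50560 C.
n(e⁻) = Q/F = 50560 / 96500 = 0.5239 mol.
Ag⁺ + e⁻ → Ag, so n(Ag) = n(e⁻)/1 = 0.5239 mol.
m = n·M = 0.5239 × 107.87 = 56.5 g.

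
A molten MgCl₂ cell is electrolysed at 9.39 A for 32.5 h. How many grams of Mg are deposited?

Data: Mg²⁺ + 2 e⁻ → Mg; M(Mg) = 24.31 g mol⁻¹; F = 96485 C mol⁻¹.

Q = I·t = 9.390 A × 117000 s = 1099000 C.
n(e⁻) = Q/F = 1099000 / 96485 = 11.39 mol.
Mg²⁺ + 2 e⁻ → Mg, so n(Mg) = n(e⁻)/2 = 5.693 mol.
m = n·M = 5.693 × 24.31 = 138 g.

138 g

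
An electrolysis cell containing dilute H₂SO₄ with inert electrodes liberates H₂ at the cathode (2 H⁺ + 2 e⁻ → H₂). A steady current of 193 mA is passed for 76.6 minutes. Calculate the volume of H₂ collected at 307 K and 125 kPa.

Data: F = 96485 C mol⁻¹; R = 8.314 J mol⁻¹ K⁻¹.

0.0939 L

Q = I·t = 0.1930 A × 4596.0 s = 887.0 C.
n(e⁻) = Q/F = 887.0 / 96485 = 0.009193 mol.
2 electrons are transferred per H₂ molecule, so n(H₂) = 0.009193 / 2 = 0.004597 mol.
V = nRT/P = (0.004597 × 8.314 × 307) / (125 × 10³ Pa) = 9.39 × 10⁻⁵ m³ = 0.0939 L.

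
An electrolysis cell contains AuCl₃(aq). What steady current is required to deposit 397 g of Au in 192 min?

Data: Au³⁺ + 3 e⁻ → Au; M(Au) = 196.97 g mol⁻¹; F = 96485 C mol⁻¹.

50.6 A

n(Au) = 397 / 196.97 = 2.016 mol.
n(e⁻) = 3 × 2.016 = 6.047 mol.
Q = n(e⁻)·F = 6.047 × 96485 = 583400 C.
I = Q/t = 583400 / 11520 s = 50.6 A.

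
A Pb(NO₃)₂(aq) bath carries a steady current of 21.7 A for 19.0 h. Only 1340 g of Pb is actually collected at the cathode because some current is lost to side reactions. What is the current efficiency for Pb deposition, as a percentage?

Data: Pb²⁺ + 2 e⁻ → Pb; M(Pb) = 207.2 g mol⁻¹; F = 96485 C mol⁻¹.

Q = I·t = 21.70 × 68400 = 1484000 C; n(e⁻) = 1484000/96485 = 15.38 mol.
Theoretical n(Pb) = n(e⁻)/2 = 7.692 mol, i.e. m_theo = 7.692 × 207.2 = 1594 g.
Efficiency = m_actual / m_theo = 1340 / 1594 = 84.1 %.

84.1 %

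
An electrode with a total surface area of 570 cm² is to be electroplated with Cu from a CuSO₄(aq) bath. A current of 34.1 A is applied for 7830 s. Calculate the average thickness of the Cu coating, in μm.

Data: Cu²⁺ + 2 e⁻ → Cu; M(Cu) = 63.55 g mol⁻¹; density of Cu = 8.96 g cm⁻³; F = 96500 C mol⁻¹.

172 μm

Q = I·t = 34.10 × 7830.0 = 267000 C; n(e⁻) = 2.767 mol.
n(Cu) = n(e⁻)/2 = 1.383 mol, so m = 1.383 × 63.55 = 87.92 g.
Volume = m/ρ = 87.92 / 8.96 = 9.812 cm³.
Thickness = V/A = 9.812 / 570 = 0.0172 cm = 172 μm.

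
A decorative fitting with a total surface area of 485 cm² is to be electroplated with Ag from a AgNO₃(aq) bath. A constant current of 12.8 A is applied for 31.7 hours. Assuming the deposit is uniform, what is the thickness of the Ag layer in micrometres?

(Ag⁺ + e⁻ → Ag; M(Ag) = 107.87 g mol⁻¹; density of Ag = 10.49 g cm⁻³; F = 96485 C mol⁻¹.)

Q = I·t = 12.80 × 114120 = 1461000 C; n(e⁻) = 15.14 mol.
n(Ag) = n(e⁻)/1 = 15.14 mol, so m = 15.14 × 107.87 = 1633 g.
Volume = m/ρ = 1633 / 10.49 = 155.7 cm³.
Thickness = V/A = 155.7 / 485 = 0.321 cm = 3210 μm.

3210 μm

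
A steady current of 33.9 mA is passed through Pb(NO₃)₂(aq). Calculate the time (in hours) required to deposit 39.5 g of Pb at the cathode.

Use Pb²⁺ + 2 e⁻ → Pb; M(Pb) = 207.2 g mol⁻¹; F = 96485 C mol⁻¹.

301 h

n(Pb) = m/M = 39.5 / 207.2 = 0.1906 mol.
Each Pb atom requires 2 electrons, so n(e⁻) = 2 × 0.1906 = 0.3813 mol.
Q = n(e⁻)·F = 0.3813 × 96485 = 36790 C.
t = Q/I = 36790 / 0.03390 A = 1085000 s = 301 h.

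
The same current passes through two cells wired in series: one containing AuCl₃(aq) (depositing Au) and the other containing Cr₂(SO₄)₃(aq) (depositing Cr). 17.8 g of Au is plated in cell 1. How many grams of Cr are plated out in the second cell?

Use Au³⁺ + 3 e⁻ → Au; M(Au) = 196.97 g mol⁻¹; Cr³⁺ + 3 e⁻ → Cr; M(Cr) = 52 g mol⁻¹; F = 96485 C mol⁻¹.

n(Au) = 17.8 / 196.97 = 0.09037 mol.
Since Au³⁺ + 3 e⁻ → Au, n(e⁻) passed = 3 × 0.09037 = 0.2711 mol.
Cells in series carry the same charge, so the same 0.2711 mol of electrons passes through cell 2.
Cr³⁺ + 3 e⁻ → Cr, so n(Cr) = 0.2711 / 3 = 0.09037 mol.
m(Cr) = 0.09037 × 52 = 4.70 g.

4.70 g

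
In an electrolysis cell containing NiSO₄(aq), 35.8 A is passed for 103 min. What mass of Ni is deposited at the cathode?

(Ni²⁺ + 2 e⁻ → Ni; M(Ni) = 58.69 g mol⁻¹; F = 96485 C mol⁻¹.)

Q = I·t = 35.80 A × 6180.0 s = 221200 C.
n(e⁻) = Q/F = 221200 / 96485 = 2.293 mol.
Ni²⁺ + 2 e⁻ → Ni, so n(Ni) = n(e⁻)/2 = 1.147 mol.
m = n·M = 1.147 × 58.69 = 67.3 g.

67.3 g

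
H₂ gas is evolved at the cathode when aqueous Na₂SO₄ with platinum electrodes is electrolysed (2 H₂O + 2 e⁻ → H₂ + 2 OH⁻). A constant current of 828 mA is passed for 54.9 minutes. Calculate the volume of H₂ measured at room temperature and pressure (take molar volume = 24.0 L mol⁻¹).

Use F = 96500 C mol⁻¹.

Q = I·t = 0.8280 A × 3294.0 s = 2727 C.
n(e⁻) = Q/F = 2727 / 96500 = 0.02826 mol.
2 electrons are transferred per H₂ molecule, so n(H₂) = 0.02826 / 2 = 0.01413 mol.
V = n × V_m = 0.01413 × 24.0 = 0.339 L.

0.339 L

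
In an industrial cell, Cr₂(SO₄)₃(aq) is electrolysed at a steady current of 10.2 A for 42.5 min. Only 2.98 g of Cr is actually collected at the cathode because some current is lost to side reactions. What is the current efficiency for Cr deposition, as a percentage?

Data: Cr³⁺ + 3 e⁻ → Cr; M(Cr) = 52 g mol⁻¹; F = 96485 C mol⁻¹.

63.8 %

Q = I·t = 10.20 × 2550.0 = 26010 C; n(e⁻) = 26010/96485 = 0.2696 mol.
Theoretical n(Cr) = n(e⁻)/3 = 0.08986 mol, i.e. m_theo = 0.08986 × 52 = 4.673 g.
Efficiency = m_actual / m_theo = 2.98 / 4.673 = 63.8 %.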